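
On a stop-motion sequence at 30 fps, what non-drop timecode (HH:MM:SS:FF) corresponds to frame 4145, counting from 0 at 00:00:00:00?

4145 ÷ 30 = 138 full seconds, remainder 5 frames.
138 s = 0 h 2 min 18 s.
Timecode: 00:02:18:05.

00:02:18:05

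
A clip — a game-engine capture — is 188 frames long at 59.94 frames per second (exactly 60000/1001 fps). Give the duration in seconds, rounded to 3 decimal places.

3.136 seconds

Running time = 188 × 1001/60000 = 47047/15000 s ≈ 3.136 s.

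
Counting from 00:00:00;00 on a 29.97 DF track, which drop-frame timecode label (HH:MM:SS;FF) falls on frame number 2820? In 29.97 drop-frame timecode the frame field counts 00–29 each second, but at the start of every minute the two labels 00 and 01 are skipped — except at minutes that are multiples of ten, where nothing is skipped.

Each 10-minute DF block holds 10 × 60 × 30 − 9 × 2 = 17982 frames. 2820 ÷ 17982 → 0 full blocks, remainder 2820.
Within the partial block the first minute is 1800 frames and each further minute 1798, so 1 further minute boundary passed. Total skipped labels = 18 × 0 + 2 × 1 = 2.
Non-drop label index = 2820 + 2 = 2822; at 30 labels/s that is 00:01:34:02, i.e. DF 00:01:34;02.

00:01:34;02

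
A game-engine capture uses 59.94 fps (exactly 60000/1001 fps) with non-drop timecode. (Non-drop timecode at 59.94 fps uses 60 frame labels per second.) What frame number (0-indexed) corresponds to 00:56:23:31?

frame 203011

Total seconds to the label: (0 × 3600 + 56 × 60 + 23) = 3383.
Frame index = 3383 × 60 + 31 = 203011.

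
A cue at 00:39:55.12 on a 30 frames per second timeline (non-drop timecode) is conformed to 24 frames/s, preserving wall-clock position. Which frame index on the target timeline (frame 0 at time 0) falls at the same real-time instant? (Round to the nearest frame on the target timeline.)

Source frame index: (0×3600 + 39×60 + 55) × 30 + 12 = 71862.
Real time: 71862 / (30) = 11977/5 s.
Target frame: (11977/5) × (24) = 287448/5 ≈ 57489.600 → 57490.

frame 57490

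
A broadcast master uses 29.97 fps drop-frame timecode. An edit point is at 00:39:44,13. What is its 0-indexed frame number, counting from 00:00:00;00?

71461

As if non-drop at 30 labels/s: (0 × 3600 + 39 × 60 + 44) × 30 + 13 = 71533.
Minute boundaries passed: 39; those not divisible by 10: 39 − 3 = 36; dropped labels = 2 × 36 = 72.
Actual frame index = 71533 − 72 = 71461.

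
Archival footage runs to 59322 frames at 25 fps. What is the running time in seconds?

Running time = 59322 / (25) = 2372.88 s.

2372.88 seconds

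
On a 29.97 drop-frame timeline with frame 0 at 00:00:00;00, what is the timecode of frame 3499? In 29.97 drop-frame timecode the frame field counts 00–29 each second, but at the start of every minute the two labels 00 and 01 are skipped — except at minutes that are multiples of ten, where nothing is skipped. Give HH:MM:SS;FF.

Ten DF minutes hold 17982 frames, so frame 3499 lies in block 0 (frames 0–17981) with 3499 frames into that block.
The block's first minute is 1800 frames and the rest 1798 each; 3499 frames reaches minute 1, so 0 × 18 + 1 × 2 = 2 labels have been skipped so far.
Adding those back, label number 3499 + 2 = 3501 at 30 labels/s is 116 s + 21 f = 0 h 1 min 56 s frame 21, i.e. 00:01:56;21.

00:01:56;21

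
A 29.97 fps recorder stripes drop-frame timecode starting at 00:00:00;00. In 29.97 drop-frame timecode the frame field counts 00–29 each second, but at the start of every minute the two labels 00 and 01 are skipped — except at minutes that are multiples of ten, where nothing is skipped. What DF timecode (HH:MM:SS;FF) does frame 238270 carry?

Ten DF minutes hold 17982 frames, so frame 238270 lies in block 13 (frames 233766–251747) with 4504 frames into that block.
The block's first minute is 1800 frames and the rest 1798 each; 4504 frames reaches minute 2, so 13 × 18 + 2 × 2 = 238 labels have been skipped so far.
Adding those back, label number 238270 + 238 = 238508 at 30 labels/s is 7950 s + 8 f = 2 h 12 min 30 s frame 8, i.e. 02:12:30;08.

02:12:30;08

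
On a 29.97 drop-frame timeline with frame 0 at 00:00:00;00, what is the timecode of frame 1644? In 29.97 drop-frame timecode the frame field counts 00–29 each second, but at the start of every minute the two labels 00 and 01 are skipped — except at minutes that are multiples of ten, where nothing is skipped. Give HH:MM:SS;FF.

00:00:54;24

Ten DF minutes hold 17982 frames, so frame 1644 lies in block 0 (frames 0–17981) with 1644 frames into that block.
The block's first minute is 1800 frames and the rest 1798 each; 1644 frames reaches minute 0, so 0 × 18 + 0 × 2 = 0 labels have been skipped so far.
Adding those back, label number 1644 + 0 = 1644 at 30 labels/s is 54 s + 24 f = 0 h 0 min 54 s frame 24, i.e. 00:00:54;24.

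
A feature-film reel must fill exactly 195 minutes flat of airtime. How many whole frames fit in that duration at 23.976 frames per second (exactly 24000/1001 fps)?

195 min = 11700 s.
Frames = 11700 × 24000/1001 = 21600000/77 ≈ 280519.4805.
Complete frames: 280519.

280519 frames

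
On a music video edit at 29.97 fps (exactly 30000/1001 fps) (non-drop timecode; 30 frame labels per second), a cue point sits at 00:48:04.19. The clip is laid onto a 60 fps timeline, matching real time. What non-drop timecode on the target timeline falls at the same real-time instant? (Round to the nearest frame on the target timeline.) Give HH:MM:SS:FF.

00:48:07:31

Source frame index: (0×3600 + 48×60 + 4) × 30 + 19 = 86539.
Real time: 86539 / (30000/1001) = 86625539/30000 s.
Target frame: (86625539/30000) × (60) = 86625539/500 ≈ 173251.078 → 173251.
At 60 labels/s: frame 173251 → 00:48:07:31.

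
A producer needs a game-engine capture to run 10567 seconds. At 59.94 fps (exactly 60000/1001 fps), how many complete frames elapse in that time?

633386 frames

Frames = 10567 × 60000/1001 = 634020000/1001 ≈ 633386.6134.
Complete frames: 633386.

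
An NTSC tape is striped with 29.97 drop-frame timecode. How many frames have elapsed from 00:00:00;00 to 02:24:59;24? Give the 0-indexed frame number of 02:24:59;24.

260734

As if non-drop at 30 labels/s: (2 × 3600 + 24 × 60 + 59) × 30 + 24 = 260994.
Minute boundaries passed: 144; those not divisible by 10: 144 − 14 = 130; dropped labels = 2 × 130 = 260.
Actual frame index = 260994 − 260 = 260734.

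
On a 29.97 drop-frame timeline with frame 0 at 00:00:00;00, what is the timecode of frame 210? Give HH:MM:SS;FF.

00:00:07;00

Each 10-minute DF block holds 10 × 60 × 30 − 9 × 2 = 17982 frames. 210 ÷ 17982 → 0 full blocks, remainder 210.
Within the partial block the first minute is 1800 frames and each further minute 1798, so 0 further minute boundaries passed. Total skipped labels = 18 × 0 + 2 × 0 = 0.
Non-drop label index = 210 + 0 = 210; at 30 labels/s that is 00:00:07:00, i.e. DF 00:00:07;00.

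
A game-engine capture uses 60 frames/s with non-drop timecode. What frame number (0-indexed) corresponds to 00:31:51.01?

frame 114661

Total seconds to the label: (0 × 3600 + 31 × 60 + 51) = 1911.
Frame index = 1911 × 60 + 1 = 114661.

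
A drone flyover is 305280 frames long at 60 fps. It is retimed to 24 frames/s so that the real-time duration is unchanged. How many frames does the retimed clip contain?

Target frames = source frames × (target rate / source rate) = 305280 × (24)/(60) = 305280 × 2/5 = 122112.

122112 frames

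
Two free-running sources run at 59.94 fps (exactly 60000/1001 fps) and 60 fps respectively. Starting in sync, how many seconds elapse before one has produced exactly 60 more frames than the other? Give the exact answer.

1001 seconds

The gap grows by |60 − 60000/1001| = 60/1001 frames per second.
Time for a 60-frame gap: 60 ÷ (60/1001) = 1001 s.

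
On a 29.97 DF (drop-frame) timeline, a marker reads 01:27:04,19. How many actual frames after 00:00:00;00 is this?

156581

As if non-drop at 30 labels/s: (1 × 3600 + 27 × 60 + 4) × 30 + 19 = 156739.
Minute boundaries passed: 87; those not divisible by 10: 87 − 8 = 79; dropped labels = 2 × 79 = 158.
Actual frame index = 156739 − 158 = 156581.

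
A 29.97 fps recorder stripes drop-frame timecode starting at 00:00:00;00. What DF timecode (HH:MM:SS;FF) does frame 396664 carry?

Ten DF minutes hold 17982 frames, so frame 396664 lies in block 22 (frames 395604–413585) with 1060 frames into that block.
The block's first minute is 1800 frames and the rest 1798 each; 1060 frames reaches minute 0, so 22 × 18 + 0 × 2 = 396 labels have been skipped so far.
Adding those back, label number 396664 + 396 = 397060 at 30 labels/s is 13235 s + 10 f = 3 h 40 min 35 s frame 10, i.e. 03:40:35;10.

03:40:35;10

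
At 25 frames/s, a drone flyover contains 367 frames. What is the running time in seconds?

14.68 seconds

Running time = 367 / (25) = 14.68 s.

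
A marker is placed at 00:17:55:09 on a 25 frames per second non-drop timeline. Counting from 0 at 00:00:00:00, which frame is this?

Total seconds to the label: (0 × 3600 + 17 × 60 + 55) = 1075.
Frame index = 1075 × 25 + 9 = 26884.

26884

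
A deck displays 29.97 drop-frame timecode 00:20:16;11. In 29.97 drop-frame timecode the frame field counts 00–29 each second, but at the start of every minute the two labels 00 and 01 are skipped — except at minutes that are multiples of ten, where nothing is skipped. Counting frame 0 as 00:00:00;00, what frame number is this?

As if non-drop at 30 labels/s: (0 × 3600 + 20 × 60 + 16) × 30 + 11 = 36491.
Minute boundaries passed: 20; those not divisible by 10: 20 − 2 = 18; dropped labels = 2 × 18 = 36.
Actual frame index = 36491 − 36 = 36455.

36455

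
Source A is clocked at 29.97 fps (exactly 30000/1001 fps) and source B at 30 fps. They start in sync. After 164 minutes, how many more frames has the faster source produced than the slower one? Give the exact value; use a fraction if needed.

164 min = 9840 s.
A emits 30000/1001 × 9840 = 295200000/1001 frames; B emits 30 × 9840 = 295200.
Difference = 295200/1001 frames (≈ 294.9051); B is ahead of A.

295200/1001 frames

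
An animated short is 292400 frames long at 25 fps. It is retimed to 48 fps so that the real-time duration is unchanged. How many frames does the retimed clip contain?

Target frames = source frames × (target rate / source rate) = 292400 × (48)/(25) = 292400 × 48/25 = 561408.

561408 frames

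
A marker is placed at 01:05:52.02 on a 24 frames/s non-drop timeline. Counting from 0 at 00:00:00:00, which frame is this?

94850

Total seconds to the label: (1 × 3600 + 5 × 60 + 52) = 3952.
Frame index = 3952 × 24 + 2 = 94850.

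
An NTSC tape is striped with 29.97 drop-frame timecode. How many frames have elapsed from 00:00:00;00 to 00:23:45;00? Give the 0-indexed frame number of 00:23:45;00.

Complete 10-minute blocks: 2, each 17982 frames → 35964.
Remaining 3 whole minutes in the current block: 1800 + 2 × 1798 = 5396 frames.
Within the current minute: 45 × 30 + 0 − 2 = 1348 (labels ;00/;01 skipped at this minute). Total = 35964 + 5396 + 1348 = 42708.

42708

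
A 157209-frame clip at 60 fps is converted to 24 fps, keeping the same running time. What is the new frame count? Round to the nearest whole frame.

Frames at target rate = 157209 × (24) / (60) = 314418/5 ≈ 62883.600.
Nearest whole frame: 62884.

62884 frames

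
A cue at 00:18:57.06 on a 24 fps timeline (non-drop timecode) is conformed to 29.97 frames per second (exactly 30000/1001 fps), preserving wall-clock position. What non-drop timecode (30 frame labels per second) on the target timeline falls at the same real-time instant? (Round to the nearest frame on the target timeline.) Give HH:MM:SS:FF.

Source frame index: (0×3600 + 18×60 + 57) × 24 + 6 = 27294.
Real time: 27294 / (24) = 4549/4 s.
Target frame: (4549/4) × (30000/1001) = 34117500/1001 ≈ 34083.417 → 34083.
At 30 labels/s: frame 34083 → 00:18:56:03.

00:18:56:03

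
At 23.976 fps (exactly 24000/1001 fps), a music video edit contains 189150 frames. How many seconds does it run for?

7889.13125 seconds

Running time = 189150 / (24000/1001) = 7889.13125 s.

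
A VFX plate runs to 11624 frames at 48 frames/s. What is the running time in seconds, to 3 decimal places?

242.167 seconds

Running time = 11624 × 1/48 = 1453/6 s ≈ 242.167 s.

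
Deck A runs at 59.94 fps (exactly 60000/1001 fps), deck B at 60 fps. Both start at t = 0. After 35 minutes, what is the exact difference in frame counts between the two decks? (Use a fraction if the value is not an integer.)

18000/143 frames

35 min = 2100 s.
A emits 60000/1001 × 2100 = 18000000/143 frames; B emits 60 × 2100 = 126000.
Difference = 18000/143 frames (≈ 125.8741); B is ahead of A.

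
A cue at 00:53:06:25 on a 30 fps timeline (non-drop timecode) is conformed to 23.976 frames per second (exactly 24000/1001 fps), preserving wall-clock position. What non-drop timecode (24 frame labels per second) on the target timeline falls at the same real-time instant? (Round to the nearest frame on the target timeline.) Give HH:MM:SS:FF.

Source frame index: (0×3600 + 53×60 + 6) × 30 + 25 = 95605.
Real time: 95605 / (30) = 19121/6 s.
Target frame: (19121/6) × (24000/1001) = 76484000/1001 ≈ 76407.592 → 76408.
At 24 labels/s: frame 76408 → 00:53:03:16.

00:53:03:16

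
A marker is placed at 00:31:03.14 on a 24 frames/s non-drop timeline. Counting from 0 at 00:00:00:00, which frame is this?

Total seconds to the label: (0 × 3600 + 31 × 60 + 3) = 1863.
Frame index = 1863 × 24 + 14 = 44726.

44726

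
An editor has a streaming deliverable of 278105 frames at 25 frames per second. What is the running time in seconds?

11124.2 seconds

Running time = 278105 / (25) = 11124.2 s.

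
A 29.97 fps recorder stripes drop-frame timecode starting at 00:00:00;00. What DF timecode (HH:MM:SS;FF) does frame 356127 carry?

03:18:02;25

Ten DF minutes hold 17982 frames, so frame 356127 lies in block 19 (frames 341658–359639) with 14469 frames into that block.
The block's first minute is 1800 frames and the rest 1798 each; 14469 frames reaches minute 8, so 19 × 18 + 8 × 2 = 358 labels have been skipped so far.
Adding those back, label number 356127 + 358 = 356485 at 30 labels/s is 11882 s + 25 f = 3 h 18 min 2 s frame 25, i.e. 03:18:02;25.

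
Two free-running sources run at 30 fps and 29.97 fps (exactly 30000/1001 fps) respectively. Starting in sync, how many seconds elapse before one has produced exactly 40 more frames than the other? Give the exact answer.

The gap grows by |30000/1001 − 30| = 30/1001 frames per second.
Time for a 40-frame gap: 40 ÷ (30/1001) = 4004/3 s.

4004/3 seconds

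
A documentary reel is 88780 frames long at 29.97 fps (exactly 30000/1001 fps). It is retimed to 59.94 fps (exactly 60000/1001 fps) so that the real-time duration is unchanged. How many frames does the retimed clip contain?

177560 frames

Target frames = source frames × (target rate / source rate) = 88780 × (60000/1001)/(30000/1001) = 88780 × 2 = 177560.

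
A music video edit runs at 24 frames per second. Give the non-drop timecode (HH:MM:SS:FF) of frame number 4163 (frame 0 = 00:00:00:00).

00:02:53:11

4163 ÷ 24 = 173 full seconds, remainder 11 frames.
173 s = 0 h 2 min 53 s.
Timecode: 00:02:53:11.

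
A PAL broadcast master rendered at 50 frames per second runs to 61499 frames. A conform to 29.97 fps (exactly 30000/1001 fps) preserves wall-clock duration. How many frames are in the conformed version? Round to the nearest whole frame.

Frames at target rate = 61499 × (30000/1001) / (50) = 36899400/1001 ≈ 36862.537.
Nearest whole frame: 36863.

36863 frames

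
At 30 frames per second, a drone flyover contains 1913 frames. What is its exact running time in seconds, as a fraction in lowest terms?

Running time = 1913 ÷ (30) = 1913 × 1/30 = 1913/30 s.

1913/30 seconds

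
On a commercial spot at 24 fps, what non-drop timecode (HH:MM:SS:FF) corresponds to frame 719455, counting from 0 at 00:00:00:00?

719455 ÷ 24 = 29977 full seconds, remainder 7 frames.
29977 s = 8 h 19 min 37 s.
Timecode: 08:19:37:07.

08:19:37:07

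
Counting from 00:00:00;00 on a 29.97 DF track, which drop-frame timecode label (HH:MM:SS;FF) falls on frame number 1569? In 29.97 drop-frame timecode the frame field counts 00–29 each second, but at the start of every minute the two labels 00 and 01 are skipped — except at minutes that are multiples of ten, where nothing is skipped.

Each 10-minute DF block holds 10 × 60 × 30 − 9 × 2 = 17982 frames. 1569 ÷ 17982 → 0 full blocks, remainder 1569.
Within the partial block the first minute is 1800 frames and each further minute 1798, so 0 further minute boundaries passed. Total skipped labels = 18 × 0 + 2 × 0 = 0.
Non-drop label index = 1569 + 0 = 1569; at 30 labels/s that is 00:00:52:09, i.e. DF 00:00:52;09.

00:00:52;09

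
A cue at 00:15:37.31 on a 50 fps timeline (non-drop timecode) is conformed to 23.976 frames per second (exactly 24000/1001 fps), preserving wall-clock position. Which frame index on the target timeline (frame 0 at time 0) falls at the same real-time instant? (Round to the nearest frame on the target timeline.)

frame 22480

Source frame index: (0×3600 + 15×60 + 37) × 50 + 31 = 46881.
Real time: 46881 / (50) = 46881/50 s.
Target frame: (46881/50) × (24000/1001) = 22502880/1001 ≈ 22480.400 → 22480.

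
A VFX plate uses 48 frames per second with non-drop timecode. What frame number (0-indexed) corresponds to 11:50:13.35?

Total seconds to the label: (11 × 3600 + 50 × 60 + 13) = 42613.
Frame index = 42613 × 48 + 35 = 2045459.

frame 2045459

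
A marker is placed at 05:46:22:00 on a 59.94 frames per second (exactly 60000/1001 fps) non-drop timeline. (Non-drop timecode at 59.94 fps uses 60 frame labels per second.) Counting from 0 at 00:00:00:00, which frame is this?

1246920

Total seconds to the label: (5 × 3600 + 46 × 60 + 22) = 20782.
Frame index = 20782 × 60 + 0 = 1246920.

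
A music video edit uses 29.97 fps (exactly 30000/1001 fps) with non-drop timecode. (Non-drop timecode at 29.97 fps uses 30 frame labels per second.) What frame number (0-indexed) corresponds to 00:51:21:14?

Total seconds to the label: (0 × 3600 + 51 × 60 + 21) = 3081.
Frame index = 3081 × 30 + 14 = 92444.

92444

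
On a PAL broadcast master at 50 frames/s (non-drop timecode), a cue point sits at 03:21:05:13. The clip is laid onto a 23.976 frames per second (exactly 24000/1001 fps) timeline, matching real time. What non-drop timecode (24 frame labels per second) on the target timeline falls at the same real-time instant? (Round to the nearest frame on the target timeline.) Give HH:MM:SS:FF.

Source frame index: (3×3600 + 21×60 + 5) × 50 + 13 = 603263.
Real time: 603263 / (50) = 603263/50 s.
Target frame: (603263/50) × (24000/1001) = 289566240/1001 ≈ 289276.963 → 289277.
At 24 labels/s: frame 289277 → 03:20:53:05.

03:20:53:05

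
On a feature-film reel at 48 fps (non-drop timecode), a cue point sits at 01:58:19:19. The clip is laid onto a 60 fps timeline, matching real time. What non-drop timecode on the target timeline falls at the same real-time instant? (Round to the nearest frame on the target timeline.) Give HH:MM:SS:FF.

Source frame index: (1×3600 + 58×60 + 19) × 48 + 19 = 340771.
Real time: 340771 / (48) = 340771/48 s.
Target frame: (340771/48) × (60) = 1703855/4 ≈ 425963.750 → 425964.
At 60 labels/s: frame 425964 → 01:58:19:24.

01:58:19:24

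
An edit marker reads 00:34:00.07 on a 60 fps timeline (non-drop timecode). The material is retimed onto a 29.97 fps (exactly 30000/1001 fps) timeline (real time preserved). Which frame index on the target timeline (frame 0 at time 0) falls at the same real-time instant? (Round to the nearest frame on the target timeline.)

frame 61142

Source frame index: (0×3600 + 34×60 + 0) × 60 + 7 = 122407.
Real time: 122407 / (60) = 122407/60 s.
Target frame: (122407/60) × (30000/1001) = 61203500/1001 ≈ 61142.358 → 61142.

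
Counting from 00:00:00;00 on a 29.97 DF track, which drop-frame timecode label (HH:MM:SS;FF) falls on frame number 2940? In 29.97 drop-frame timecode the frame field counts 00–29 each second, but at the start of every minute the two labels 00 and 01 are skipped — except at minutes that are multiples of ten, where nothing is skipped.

00:01:38;02

Each 10-minute DF block holds 10 × 60 × 30 − 9 × 2 = 17982 frames. 2940 ÷ 17982 → 0 full blocks, remainder 2940.
Within the partial block the first minute is 1800 frames and each further minute 1798, so 1 further minute boundary passed. Total skipped labels = 18 × 0 + 2 × 1 = 2.
Non-drop label index = 2940 + 2 = 2942; at 30 labels/s that is 00:01:38:02, i.e. DF 00:01:38;02.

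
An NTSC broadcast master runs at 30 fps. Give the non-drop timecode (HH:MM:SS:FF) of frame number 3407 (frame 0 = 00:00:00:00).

3407 ÷ 30 = 113 full seconds, remainder 17 frames.
113 s = 0 h 1 min 53 s.
Timecode: 00:01:53:17.

00:01:53:17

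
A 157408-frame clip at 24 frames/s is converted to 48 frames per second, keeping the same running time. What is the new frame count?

Target frames = source frames × (target rate / source rate) = 157408 × (48)/(24) = 157408 × 2 = 314816.

314816 frames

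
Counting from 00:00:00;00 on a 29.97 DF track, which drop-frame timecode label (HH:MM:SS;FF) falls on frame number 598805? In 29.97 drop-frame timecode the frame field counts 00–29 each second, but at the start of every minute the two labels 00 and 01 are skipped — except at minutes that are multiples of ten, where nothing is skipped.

05:33:00;05

Each 10-minute DF block holds 10 × 60 × 30 − 9 × 2 = 17982 frames. 598805 ÷ 17982 → 33 full blocks, remainder 5399.
Within the partial block the first minute is 1800 frames and each further minute 1798, so 3 further minute boundaries passed. Total skipped labels = 18 × 33 + 2 × 3 = 600.
Non-drop label index = 598805 + 600 = 599405; at 30 labels/s that is 05:33:00:05, i.e. DF 05:33:00;05.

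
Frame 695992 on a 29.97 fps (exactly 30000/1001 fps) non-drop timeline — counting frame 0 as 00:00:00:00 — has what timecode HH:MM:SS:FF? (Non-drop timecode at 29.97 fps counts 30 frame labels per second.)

06:26:39:22

695992 ÷ 30 = 23199 full seconds, remainder 22 frames.
23199 s = 6 h 26 min 39 s.
Timecode: 06:26:39:22.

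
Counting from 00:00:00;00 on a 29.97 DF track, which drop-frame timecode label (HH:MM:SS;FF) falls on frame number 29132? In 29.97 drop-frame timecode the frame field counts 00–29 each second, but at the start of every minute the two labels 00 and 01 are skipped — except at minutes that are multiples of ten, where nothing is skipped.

00:16:12;02

Ten DF minutes hold 17982 frames, so frame 29132 lies in block 1 (frames 17982–35963) with 11150 frames into that block.
The block's first minute is 1800 frames and the rest 1798 each; 11150 frames reaches minute 6, so 1 × 18 + 6 × 2 = 30 labels have been skipped so far.
Adding those back, label number 29132 + 30 = 29162 at 30 labels/s is 972 s + 2 f = 0 h 16 min 12 s frame 2, i.e. 00:16:12;02.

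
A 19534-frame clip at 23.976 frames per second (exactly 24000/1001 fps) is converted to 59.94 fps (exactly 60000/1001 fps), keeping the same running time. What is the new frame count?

48835 frames

Target frames = source frames × (target rate / source rate) = 19534 × (60000/1001)/(24000/1001) = 19534 × 5/2 = 48835.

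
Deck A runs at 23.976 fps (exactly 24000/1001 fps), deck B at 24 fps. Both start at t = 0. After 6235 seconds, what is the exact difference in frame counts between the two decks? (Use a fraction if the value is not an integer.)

A emits 24000/1001 × 6235 = 149640000/1001 frames; B emits 24 × 6235 = 149640.
Difference = 149640/1001 frames (≈ 149.4905); B is ahead of A.

149640/1001 frames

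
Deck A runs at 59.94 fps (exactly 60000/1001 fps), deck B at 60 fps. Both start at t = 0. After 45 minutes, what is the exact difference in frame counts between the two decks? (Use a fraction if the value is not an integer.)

162000/1001 frames

45 min = 2700 s.
A emits 60000/1001 × 2700 = 162000000/1001 frames; B emits 60 × 2700 = 162000.
Difference = 162000/1001 frames (≈ 161.8382); B is ahead of A.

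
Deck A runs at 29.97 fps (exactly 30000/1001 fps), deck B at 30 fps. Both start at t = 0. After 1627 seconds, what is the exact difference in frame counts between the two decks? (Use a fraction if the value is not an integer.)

A emits 30000/1001 × 1627 = 48810000/1001 frames; B emits 30 × 1627 = 48810.
Difference = 48810/1001 frames (≈ 48.7612); B is ahead of A.

48810/1001 frames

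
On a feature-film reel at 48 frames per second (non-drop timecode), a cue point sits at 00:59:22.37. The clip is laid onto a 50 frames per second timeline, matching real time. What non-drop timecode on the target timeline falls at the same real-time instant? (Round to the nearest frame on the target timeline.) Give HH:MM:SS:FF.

Source frame index: (0×3600 + 59×60 + 22) × 48 + 37 = 171013.
Real time: 171013 / (48) = 171013/48 s.
Target frame: (171013/48) × (50) = 4275325/24 ≈ 178138.542 → 178139.
At 50 labels/s: frame 178139 → 00:59:22:39.

00:59:22:39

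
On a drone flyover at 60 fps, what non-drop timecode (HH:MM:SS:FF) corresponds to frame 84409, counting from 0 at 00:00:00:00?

84409 ÷ 60 = 1406 full seconds, remainder 49 frames.
1406 s = 0 h 23 min 26 s.
Timecode: 00:23:26:49.

00:23:26:49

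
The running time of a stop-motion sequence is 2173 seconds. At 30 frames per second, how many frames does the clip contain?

Frames = 2173 × 30 = 65190.

65190 frames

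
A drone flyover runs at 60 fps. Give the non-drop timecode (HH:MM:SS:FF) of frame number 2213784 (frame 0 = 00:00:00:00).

2213784 ÷ 60 = 36896 full seconds, remainder 24 frames.
36896 s = 10 h 14 min 56 s.
Timecode: 10:14:56:24.

10:14:56:24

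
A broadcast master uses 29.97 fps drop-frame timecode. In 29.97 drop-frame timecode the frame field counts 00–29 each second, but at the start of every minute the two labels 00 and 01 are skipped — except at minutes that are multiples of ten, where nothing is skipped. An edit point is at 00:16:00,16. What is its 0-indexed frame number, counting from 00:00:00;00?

28786

As if non-drop at 30 labels/s: (0 × 3600 + 16 × 60 + 0) × 30 + 16 = 28816.
Minute boundaries passed: 16; those not divisible by 10: 16 − 1 = 15; dropped labels = 2 × 15 = 30.
Actual frame index = 28816 − 30 = 28786.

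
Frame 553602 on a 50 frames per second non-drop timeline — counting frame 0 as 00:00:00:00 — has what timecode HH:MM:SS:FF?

553602 ÷ 50 = 11072 full seconds, remainder 2 frames.
11072 s = 3 h 4 min 32 s.
Timecode: 03:04:32:02.

03:04:32:02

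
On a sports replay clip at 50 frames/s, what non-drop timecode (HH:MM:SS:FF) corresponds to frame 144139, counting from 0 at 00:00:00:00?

144139 ÷ 50 = 2882 full seconds, remainder 39 frames.
2882 s = 0 h 48 min 2 s.
Timecode: 00:48:02:39.

00:48:02:39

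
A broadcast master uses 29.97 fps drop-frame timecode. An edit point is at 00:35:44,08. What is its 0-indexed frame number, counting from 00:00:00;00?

As if non-drop at 30 labels/s: (0 × 3600 + 35 × 60 + 44) × 30 + 8 = 64328.
Minute boundaries passed: 35; those not divisible by 10: 35 − 3 = 32; dropped labels = 2 × 32 = 64.
Actual frame index = 64328 − 64 = 64264.

64264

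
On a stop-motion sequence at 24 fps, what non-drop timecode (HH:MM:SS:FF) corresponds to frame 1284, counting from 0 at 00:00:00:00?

1284 ÷ 24 = 53 full seconds, remainder 12 frames.
53 s = 0 h 0 min 53 s.
Timecode: 00:00:53:12.

00:00:53:12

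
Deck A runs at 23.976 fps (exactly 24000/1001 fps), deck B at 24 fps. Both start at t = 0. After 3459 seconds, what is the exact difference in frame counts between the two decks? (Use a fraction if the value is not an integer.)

83016/1001 frames

A emits 24000/1001 × 3459 = 83016000/1001 frames; B emits 24 × 3459 = 83016.
Difference = 83016/1001 frames (≈ 82.9331); B is ahead of A.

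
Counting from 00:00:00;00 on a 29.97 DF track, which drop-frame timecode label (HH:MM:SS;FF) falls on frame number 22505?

00:12:30;27

Each 10-minute DF block holds 10 × 60 × 30 − 9 × 2 = 17982 frames. 22505 ÷ 17982 → 1 full block, remainder 4523.
Within the partial block the first minute is 1800 frames and each further minute 1798, so 2 further minute boundaries passed. Total skipped labels = 18 × 1 + 2 × 2 = 22.
Non-drop label index = 22505 + 22 = 22527; at 30 labels/s that is 00:12:30:27, i.e. DF 00:12:30;27.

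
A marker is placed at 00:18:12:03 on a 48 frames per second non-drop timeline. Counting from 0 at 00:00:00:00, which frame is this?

52419

Total seconds to the label: (0 × 3600 + 18 × 60 + 12) = 1092.
Frame index = 1092 × 48 + 3 = 52419.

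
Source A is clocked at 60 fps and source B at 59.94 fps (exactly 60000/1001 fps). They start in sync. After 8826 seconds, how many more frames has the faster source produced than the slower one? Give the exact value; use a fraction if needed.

529560/1001 frames

A emits 60 × 8826 = 529560 frames; B emits 60000/1001 × 8826 = 529560000/1001.
Difference = 529560/1001 frames (≈ 529.0310); B is behind A.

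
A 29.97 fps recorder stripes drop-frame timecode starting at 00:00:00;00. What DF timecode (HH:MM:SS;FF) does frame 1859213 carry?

Each 10-minute DF block holds 10 × 60 × 30 − 9 × 2 = 17982 frames. 1859213 ÷ 17982 → 103 full blocks, remainder 7067.
Within the partial block the first minute is 1800 frames and each further minute 1798, so 3 further minute boundaries passed. Total skipped labels = 18 × 103 + 2 × 3 = 1860.
Non-drop label index = 1859213 + 1860 = 1861073; at 30 labels/s that is 17:13:55:23, i.e. DF 17:13:55;23.

17:13:55;23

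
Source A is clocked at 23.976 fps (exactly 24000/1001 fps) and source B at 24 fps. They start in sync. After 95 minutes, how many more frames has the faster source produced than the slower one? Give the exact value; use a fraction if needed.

136800/1001 frames

95 min = 5700 s.
A emits 24000/1001 × 5700 = 136800000/1001 frames; B emits 24 × 5700 = 136800.
Difference = 136800/1001 frames (≈ 136.6633); B is ahead of A.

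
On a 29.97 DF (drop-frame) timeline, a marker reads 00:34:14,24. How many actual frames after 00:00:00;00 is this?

61582

Complete 10-minute blocks: 3, each 17982 frames → 53946.
Remaining 4 whole minutes in the current block: 1800 + 3 × 1798 = 7194 frames.
Within the current minute: 14 × 30 + 24 − 2 = 442 (labels ;00/;01 skipped at this minute). Total = 53946 + 7194 + 442 = 61582.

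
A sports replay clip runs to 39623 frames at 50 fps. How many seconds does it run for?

Running time = 39623 / (50) = 792.46 s.

792.46 seconds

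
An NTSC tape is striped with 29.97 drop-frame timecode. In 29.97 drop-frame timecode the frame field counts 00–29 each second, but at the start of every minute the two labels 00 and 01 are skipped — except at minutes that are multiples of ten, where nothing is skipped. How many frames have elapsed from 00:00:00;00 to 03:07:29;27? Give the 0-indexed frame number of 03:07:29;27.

As if non-drop at 30 labels/s: (3 × 3600 + 7 × 60 + 29) × 30 + 27 = 337497.
Minute boundaries passed: 187; those not divisible by 10: 187 − 18 = 169; dropped labels = 2 × 169 = 338.
Actual frame index = 337497 − 338 = 337159.

337159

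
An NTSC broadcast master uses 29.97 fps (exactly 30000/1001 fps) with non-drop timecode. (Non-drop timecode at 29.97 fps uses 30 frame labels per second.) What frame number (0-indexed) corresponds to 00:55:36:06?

Total seconds to the label: (0 × 3600 + 55 × 60 + 36) = 3336.
Frame index = 3336 × 30 + 6 = 100086.

100086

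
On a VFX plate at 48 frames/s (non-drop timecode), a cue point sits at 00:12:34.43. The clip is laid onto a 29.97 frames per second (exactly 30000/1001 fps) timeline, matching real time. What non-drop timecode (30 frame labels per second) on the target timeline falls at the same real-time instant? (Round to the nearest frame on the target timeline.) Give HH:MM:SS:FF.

00:12:34:04

Source frame index: (0×3600 + 12×60 + 34) × 48 + 43 = 36235.
Real time: 36235 / (48) = 36235/48 s.
Target frame: (36235/48) × (30000/1001) = 22646875/1001 ≈ 22624.251 → 22624.
At 30 labels/s: frame 22624 → 00:12:34:04.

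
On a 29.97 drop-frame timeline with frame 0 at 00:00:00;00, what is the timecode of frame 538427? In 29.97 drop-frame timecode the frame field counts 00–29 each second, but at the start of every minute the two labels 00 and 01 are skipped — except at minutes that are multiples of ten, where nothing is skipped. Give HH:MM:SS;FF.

04:59:25;17

Ten DF minutes hold 17982 frames, so frame 538427 lies in block 29 (frames 521478–539459) with 16949 frames into that block.
The block's first minute is 1800 frames and the rest 1798 each; 16949 frames reaches minute 9, so 29 × 18 + 9 × 2 = 540 labels have been skipped so far.
Adding those back, label number 538427 + 540 = 538967 at 30 labels/s is 17965 s + 17 f = 4 h 59 min 25 s frame 17, i.e. 04:59:25;17.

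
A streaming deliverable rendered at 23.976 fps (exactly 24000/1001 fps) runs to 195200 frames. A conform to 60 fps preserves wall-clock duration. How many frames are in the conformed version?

Target frames = source frames × (target rate / source rate) = 195200 × (60)/(24000/1001) = 195200 × 1001/400 = 488488.

488488 frames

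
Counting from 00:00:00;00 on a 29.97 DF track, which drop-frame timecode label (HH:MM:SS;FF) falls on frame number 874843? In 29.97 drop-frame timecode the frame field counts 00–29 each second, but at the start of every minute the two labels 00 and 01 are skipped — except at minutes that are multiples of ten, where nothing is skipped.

08:06:30;19

Ten DF minutes hold 17982 frames, so frame 874843 lies in block 48 (frames 863136–881117) with 11707 frames into that block.
The block's first minute is 1800 frames and the rest 1798 each; 11707 frames reaches minute 6, so 48 × 18 + 6 × 2 = 876 labels have been skipped so far.
Adding those back, label number 874843 + 876 = 875719 at 30 labels/s is 29190 s + 19 f = 8 h 6 min 30 s frame 19, i.e. 08:06:30;19.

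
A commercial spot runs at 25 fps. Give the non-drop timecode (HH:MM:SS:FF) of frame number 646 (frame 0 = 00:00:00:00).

646 ÷ 25 = 25 full seconds, remainder 21 frames.
25 s = 0 h 0 min 25 s.
Timecode: 00:00:25:21.

00:00:25:21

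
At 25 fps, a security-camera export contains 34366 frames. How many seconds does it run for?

Running time = 34366 / (25) = 1374.64 s.

1374.64 seconds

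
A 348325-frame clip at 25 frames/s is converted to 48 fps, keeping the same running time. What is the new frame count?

668784 frames

Target frames = source frames × (target rate / source rate) = 348325 × (48)/(25) = 348325 × 48/25 = 668784.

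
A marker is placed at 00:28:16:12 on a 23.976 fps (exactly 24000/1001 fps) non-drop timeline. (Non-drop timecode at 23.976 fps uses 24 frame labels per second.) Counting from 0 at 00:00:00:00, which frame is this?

Total seconds to the label: (0 × 3600 + 28 × 60 + 16) = 1696.
Frame index = 1696 × 24 + 12 = 40716.

40716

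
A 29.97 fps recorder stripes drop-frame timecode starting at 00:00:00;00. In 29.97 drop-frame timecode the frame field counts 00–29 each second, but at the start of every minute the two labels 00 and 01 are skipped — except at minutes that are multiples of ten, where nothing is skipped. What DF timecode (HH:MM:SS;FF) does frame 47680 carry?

00:26:30;28

Each 10-minute DF block holds 10 × 60 × 30 − 9 × 2 = 17982 frames. 47680 ÷ 17982 → 2 full blocks, remainder 11716.
Within the partial block the first minute is 1800 frames and each further minute 1798, so 6 further minute boundaries passed. Total skipped labels = 18 × 2 + 2 × 6 = 48.
Non-drop label index = 47680 + 48 = 47728; at 30 labels/s that is 00:26:30:28, i.e. DF 00:26:30;28.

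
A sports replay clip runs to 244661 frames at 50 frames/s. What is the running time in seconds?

Running time = 244661 / (50) = 4893.22 s.

4893.22 seconds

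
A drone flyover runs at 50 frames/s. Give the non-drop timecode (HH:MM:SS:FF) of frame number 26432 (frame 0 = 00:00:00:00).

26432 ÷ 50 = 528 full seconds, remainder 32 frames.
528 s = 0 h 8 min 48 s.
Timecode: 00:08:48:32.

00:08:48:32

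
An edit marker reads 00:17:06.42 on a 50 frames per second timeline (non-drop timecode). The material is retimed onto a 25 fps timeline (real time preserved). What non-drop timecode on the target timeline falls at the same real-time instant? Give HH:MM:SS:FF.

Source frame index: (0×3600 + 17×60 + 6) × 50 + 42 = 51342.
Real time: 51342 / (50) = 25671/25 s.
Target frame: (25671/25) × (25) = 25671.
At 25 labels/s: frame 25671 → 00:17:06:21.

00:17:06:21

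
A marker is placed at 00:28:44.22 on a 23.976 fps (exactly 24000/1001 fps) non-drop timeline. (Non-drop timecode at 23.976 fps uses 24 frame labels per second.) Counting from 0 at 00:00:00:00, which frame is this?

41398

Total seconds to the label: (0 × 3600 + 28 × 60 + 44) = 1724.
Frame index = 1724 × 24 + 22 = 41398.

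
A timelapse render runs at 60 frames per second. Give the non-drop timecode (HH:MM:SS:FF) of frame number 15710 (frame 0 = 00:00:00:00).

15710 ÷ 60 = 261 full seconds, remainder 50 frames.
261 s = 0 h 4 min 21 s.
Timecode: 00:04:21:50.

00:04:21:50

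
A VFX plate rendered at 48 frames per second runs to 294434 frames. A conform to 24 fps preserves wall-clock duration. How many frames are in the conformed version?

147217 frames

Target frames = source frames × (target rate / source rate) = 294434 × (24)/(48) = 294434 × 1/2 = 147217.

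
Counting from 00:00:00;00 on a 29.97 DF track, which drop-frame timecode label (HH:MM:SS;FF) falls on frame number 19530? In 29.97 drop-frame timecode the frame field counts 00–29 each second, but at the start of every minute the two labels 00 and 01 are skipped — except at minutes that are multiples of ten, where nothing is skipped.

Each 10-minute DF block holds 10 × 60 × 30 − 9 × 2 = 17982 frames. 19530 ÷ 17982 → 1 full block, remainder 1548.
Within the partial block the first minute is 1800 frames and each further minute 1798, so 0 further minute boundaries passed. Total skipped labels = 18 × 1 + 2 × 0 = 18.
Non-drop label index = 19530 + 18 = 19548; at 30 labels/s that is 00:10:51:18, i.e. DF 00:10:51;18.

00:10:51;18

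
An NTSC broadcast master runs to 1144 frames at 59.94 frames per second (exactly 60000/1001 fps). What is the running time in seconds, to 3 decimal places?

19.086 seconds

Running time = 1144 × 1001/60000 = 143143/7500 s ≈ 19.086 s.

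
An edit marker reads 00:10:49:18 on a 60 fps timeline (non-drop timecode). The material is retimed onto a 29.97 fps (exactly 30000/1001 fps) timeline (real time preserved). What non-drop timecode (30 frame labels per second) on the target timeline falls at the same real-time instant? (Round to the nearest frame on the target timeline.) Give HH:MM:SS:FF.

Source frame index: (0×3600 + 10×60 + 49) × 60 + 18 = 38958.
Real time: 38958 / (60) = 6493/10 s.
Target frame: (6493/10) × (30000/1001) = 19479000/1001 ≈ 19459.540 → 19460.
At 30 labels/s: frame 19460 → 00:10:48:20.

00:10:48:20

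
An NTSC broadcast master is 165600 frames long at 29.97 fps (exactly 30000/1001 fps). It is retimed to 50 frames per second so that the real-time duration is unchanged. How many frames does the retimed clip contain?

276276 frames

Target frames = source frames × (target rate / source rate) = 165600 × (50)/(30000/1001) = 165600 × 1001/600 = 276276.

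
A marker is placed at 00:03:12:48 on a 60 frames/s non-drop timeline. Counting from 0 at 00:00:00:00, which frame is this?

Total seconds to the label: (0 × 3600 + 3 × 60 + 12) = 192.
Frame index = 192 × 60 + 48 = 11568.

11568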